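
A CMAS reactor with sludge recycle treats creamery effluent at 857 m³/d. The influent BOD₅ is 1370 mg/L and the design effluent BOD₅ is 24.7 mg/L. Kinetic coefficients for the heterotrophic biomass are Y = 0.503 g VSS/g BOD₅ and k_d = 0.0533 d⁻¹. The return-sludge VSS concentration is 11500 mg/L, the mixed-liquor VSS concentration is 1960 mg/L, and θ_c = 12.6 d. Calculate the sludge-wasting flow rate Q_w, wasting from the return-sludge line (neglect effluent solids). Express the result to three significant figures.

Steady-state biomass mass balance: V·X·(1 + k_d·θ_c) = Y·Q·(S₀ − S)·θ_c, so V = 0.503 × 857 × (1370 − 24.7) × 12.6 / [1960 × (1 + 0.0533 × 12.6)] = 7.31×10^6 / 3276 = 2230 m³.
Wasting from the return line (neglecting effluent solids): Q_w = V·X / (θ_c·X_r) = 2230 × 1960 / (12.6 × 11500) = 30.17 m³/d.

Q_w ≈ 30.2 m³/d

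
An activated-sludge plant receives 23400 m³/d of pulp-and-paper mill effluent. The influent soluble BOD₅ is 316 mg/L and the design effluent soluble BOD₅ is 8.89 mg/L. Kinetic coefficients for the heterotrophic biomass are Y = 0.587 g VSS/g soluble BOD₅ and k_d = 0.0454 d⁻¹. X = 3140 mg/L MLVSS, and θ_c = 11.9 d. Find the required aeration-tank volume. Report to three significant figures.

V ≈ 10400 m³

From the SRT design equation V = Y Q (S₀−S) θ_c / [X (1 + k_d θ_c)] = 0.587 × 23400 × (316 − 8.89) × 11.9 / [3140 × (1 + 0.0454 × 11.9)] = 5.02×10^7 / 4836 = 10379 m³.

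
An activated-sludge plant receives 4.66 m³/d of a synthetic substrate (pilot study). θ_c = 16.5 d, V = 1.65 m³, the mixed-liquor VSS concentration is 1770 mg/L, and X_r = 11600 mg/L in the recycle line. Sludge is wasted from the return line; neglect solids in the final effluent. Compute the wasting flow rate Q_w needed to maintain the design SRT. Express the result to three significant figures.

θ_c = V·X/(Q_w·X_r) when wasting from the recycle, so Q_w = V·X/(θ_c·X_r) = 1.650 × 1770 / (16.5 × 11600) = 0.01526 m³/d.

Q_w ≈ 0.0153 m³/d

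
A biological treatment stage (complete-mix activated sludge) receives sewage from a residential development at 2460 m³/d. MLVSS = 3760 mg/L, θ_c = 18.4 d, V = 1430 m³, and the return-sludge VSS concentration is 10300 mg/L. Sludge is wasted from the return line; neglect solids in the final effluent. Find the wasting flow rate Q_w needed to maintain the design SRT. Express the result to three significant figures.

Q_w ≈ 28.4 m³/d

Q_w = (V·X)/(θ_c X_r) = 1430 × 3760 / (18.4 × 10300) = 28.37 m³/d.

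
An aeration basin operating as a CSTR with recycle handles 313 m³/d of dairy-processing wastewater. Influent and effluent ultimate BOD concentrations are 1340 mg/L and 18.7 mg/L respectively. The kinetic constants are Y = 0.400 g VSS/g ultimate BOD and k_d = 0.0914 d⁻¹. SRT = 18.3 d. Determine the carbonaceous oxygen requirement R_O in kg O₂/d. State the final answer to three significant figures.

R_O ≈ 326 kg O₂/d

Correct the yield for decay: Y_obs = Y/(1 + k_d θ_c) = 0.400 / (1 + 0.0914 × 18.3) = 0.400 / 2.673 = 0.1497.
Mass of ultimate BOD removed per day: Q(S₀ − S) = 313 × 1321 g/m³ = 413.6 kg/d.
Biomass synthesised: P_X = Y_obs × 413.6 = 61.90 kg VSS/d.
R_O = Q·ΔS − 1.42 P_X = 413.6 − 87.89 = 325.7 kg O₂/d.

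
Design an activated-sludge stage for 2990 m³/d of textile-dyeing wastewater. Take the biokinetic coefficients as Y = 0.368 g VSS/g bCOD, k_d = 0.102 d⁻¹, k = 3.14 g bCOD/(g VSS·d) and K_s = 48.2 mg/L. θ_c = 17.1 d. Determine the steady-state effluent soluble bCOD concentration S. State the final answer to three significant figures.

S ≈ 7.77 mg/L

For a completely mixed reactor with recycle the Lawrence–McCarty relation gives S = K_s·(1 + k_d·θ_c) / [θ_c·(Y·k − k_d) − 1] = 48.2 × (1 + 0.102 × 17.1) / [17.1 × (0.368 × 3.14 − 0.102) − 1] = 132.3 / 17.02 = 7.774 mg/L.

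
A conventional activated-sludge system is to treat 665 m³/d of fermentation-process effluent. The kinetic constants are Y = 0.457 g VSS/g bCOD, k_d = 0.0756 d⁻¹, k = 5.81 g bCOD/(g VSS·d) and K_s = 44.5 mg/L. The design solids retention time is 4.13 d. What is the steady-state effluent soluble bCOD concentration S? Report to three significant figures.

From the Monod/SRT balance for a CMAS, S = K_s·(1+k_d θ_c)/[θ_c·(Y k − k_d) − 1] = 44.5 × (1 + 0.0756 × 4.13) / [4.13 × (0.457 × 5.81 − 0.0756) − 1] = 58.39 / 9.654 = 6.049 mg/L.

S ≈ 6.05 mg/L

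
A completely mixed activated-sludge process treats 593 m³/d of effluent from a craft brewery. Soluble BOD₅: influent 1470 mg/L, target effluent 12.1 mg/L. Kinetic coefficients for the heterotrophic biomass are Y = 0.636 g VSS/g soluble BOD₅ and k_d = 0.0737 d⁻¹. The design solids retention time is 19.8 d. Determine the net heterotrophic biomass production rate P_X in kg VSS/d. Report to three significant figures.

Correct the yield for decay: Y_obs = Y/(1 + k_d θ_c) = 0.636 / (1 + 0.0737 × 19.8) = 0.636 / 2.459 = 0.2586.
Substrate removed = Q·(S₀ − S) = 593 m³/d × (1470 − 12.1) g/m³ = 8.65×10^5 g/d = 864.5 kg/d.
So the net sludge growth is P_X = 0.2586 × 864.5 = 223.6 kg VSS/d.

P_X ≈ 224 kg VSS/d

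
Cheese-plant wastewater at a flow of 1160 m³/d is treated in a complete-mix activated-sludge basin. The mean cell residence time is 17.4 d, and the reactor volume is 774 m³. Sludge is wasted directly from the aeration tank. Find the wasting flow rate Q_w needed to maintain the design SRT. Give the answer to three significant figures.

With mixed-liquor wasting, θ_c = V/Q_w, so Q_w = V/θ_c = 774.0/17.4 = 44.48 m³/d.

Q_w ≈ 44.5 m³/d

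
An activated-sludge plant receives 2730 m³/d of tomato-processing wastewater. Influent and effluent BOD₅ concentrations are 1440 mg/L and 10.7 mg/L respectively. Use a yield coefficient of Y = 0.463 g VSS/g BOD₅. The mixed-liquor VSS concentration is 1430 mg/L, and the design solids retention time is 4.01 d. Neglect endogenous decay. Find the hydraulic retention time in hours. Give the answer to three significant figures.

With k_d = 0 the design equation reduces to V = Y Q (S₀−S) θ_c / X = 0.463 × 2730 × (1440 − 10.7) × 4.01 / 1430 = 5066 m³.
τ = V/Q = 5066/2730 = 1.856 d, or 44.54 h.

τ ≈ 44.5 h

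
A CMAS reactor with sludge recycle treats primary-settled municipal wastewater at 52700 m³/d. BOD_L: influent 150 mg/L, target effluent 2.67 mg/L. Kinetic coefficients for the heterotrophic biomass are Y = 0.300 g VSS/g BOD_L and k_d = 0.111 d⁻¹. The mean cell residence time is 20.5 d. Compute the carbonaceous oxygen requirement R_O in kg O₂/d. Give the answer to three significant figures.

The observed yield is Y_obs = Y/(1 + k_d·θ_c) = 0.300 / (1 + 0.111 × 20.5) = 0.300 / 3.276 = 0.09159 g VSS per g BOD_L removed.
ΔS = 150 − 2.67 = 147.3 mg/L, so the substrate removal rate is 52700 × 147.3/1000 = 7764 kg BOD_L/d.
P_X = Y_obs·Q·(S₀ − S) = 0.09159 × 7764 = 711.1 kg VSS/d.
R_O = Q·ΔS − 1.42 P_X = 7764 − 1010 = 6754 kg O₂/d.

R_O ≈ 6750 kg O₂/d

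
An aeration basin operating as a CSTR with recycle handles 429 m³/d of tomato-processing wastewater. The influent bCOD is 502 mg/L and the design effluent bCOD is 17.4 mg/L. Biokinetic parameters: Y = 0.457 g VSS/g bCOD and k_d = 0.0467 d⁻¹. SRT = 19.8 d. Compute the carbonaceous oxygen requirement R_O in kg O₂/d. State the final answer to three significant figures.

R_O ≈ 138 kg O₂/d

Y_obs = Y / (1 + k_d θ_c) = 0.457 / (1 + 0.0467 × 19.8) = 0.457 / 1.925 = 0.2374.
ΔS = 502 − 17.4 = 484.6 mg/L, so the substrate removal rate is 429 × 484.6/1000 = 207.9 kg bCOD/d.
Net sludge production P_X = 0.2374 × 207.9 = 49.36 kg VSS/d.
R_O = Q·(S₀ − S) − 1.42·P_X = 207.9 − 1.42 × 49.36 = 137.8 kg O₂/d.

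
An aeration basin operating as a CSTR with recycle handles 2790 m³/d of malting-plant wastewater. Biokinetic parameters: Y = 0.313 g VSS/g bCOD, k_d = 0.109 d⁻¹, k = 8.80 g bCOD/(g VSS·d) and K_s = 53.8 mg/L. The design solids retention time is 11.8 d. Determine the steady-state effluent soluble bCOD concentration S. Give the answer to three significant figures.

Effluent substrate depends only on kinetics and SRT: S = K_s(1 + k_d θ_c) / [θ_c(Yk − k_d) − 1] = 53.8 × (1 + 0.109 × 11.8) / [11.8 × (0.313 × 8.80 − 0.109) − 1] = 123.0 / 30.22 = 4.071 mg/L.

S ≈ 4.07 mg/L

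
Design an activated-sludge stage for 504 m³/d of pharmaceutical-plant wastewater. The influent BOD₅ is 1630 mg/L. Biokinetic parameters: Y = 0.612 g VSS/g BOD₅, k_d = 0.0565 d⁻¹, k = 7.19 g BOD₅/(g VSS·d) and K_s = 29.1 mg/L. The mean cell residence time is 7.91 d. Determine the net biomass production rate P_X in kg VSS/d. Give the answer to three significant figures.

P_X ≈ 347 kg VSS/d

From the Monod/SRT balance for a CMAS, S = K_s·(1+k_d θ_c)/[θ_c·(Y k − k_d) − 1] = 29.1 × (1 + 0.0565 × 7.91) / [7.91 × (0.612 × 7.19 − 0.0565) − 1] = 42.11 / 33.36 = 1.262 mg/L.
Y_obs = Y / (1 + k_d θ_c) = 0.612 / (1 + 0.0565 × 7.91) = 0.612 / 1.447 = 0.4230.
Q·(S₀ − S) = 504 × (1630 − 1.26) × 10⁻³ = 820.9 kg/d removed.
So the net sludge growth is P_X = 0.4230 × 820.9 = 347.2 kg VSS/d.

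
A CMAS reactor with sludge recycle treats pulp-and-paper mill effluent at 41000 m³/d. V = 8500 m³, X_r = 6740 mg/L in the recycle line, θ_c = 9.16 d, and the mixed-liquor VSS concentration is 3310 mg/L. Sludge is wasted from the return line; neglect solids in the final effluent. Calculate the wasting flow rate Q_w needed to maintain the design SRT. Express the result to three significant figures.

Q_w = (V·X)/(θ_c X_r) = 8500 × 3310 / (9.16 × 6740) = 455.7 m³/d.

Q_w ≈ 456 m³/d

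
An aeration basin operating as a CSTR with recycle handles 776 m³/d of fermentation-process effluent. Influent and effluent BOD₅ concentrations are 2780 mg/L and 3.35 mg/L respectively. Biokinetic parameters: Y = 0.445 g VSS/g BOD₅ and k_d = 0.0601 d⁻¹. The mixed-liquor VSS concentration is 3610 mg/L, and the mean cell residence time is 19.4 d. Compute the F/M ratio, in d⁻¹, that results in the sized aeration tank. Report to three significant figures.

F/M ≈ 0.251 d⁻¹

Steady-state biomass mass balance: V·X·(1 + k_d·θ_c) = Y·Q·(S₀ − S)·θ_c, so V = 0.445 × 776 × (2780 − 3.35) × 19.4 / [3610 × (1 + 0.0601 × 19.4)] = 1.86×10^7 / 7819 = 2379 m³.
F/M = Q·S₀ / (V·X) = 776 × 2780 / (2379 × 3610) = 0.2512 g BOD₅·(g VSS·d)⁻¹.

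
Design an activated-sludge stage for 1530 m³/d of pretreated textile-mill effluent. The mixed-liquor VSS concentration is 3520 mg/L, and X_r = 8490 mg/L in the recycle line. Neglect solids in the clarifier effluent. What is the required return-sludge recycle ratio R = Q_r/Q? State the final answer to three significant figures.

R = Q_r/Q = X/(X_r − X) = 3520 / (8490 − 3520) = 0.7082.

R ≈ 0.708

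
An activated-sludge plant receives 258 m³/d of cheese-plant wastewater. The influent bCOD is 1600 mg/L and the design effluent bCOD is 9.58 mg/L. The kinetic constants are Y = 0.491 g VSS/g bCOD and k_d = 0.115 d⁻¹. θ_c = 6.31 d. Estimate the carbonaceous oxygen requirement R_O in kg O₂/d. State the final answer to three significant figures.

R_O ≈ 245 kg O₂/d

Y_obs = Y / (1 + k_d θ_c) = 0.491 / (1 + 0.115 × 6.31) = 0.491 / 1.726 = 0.2845.
ΔS = 1600 − 9.58 = 1590 mg/L, so the substrate removal rate is 258 × 1590/1000 = 410.3 kg bCOD/d.
P_X = Y_obs·Q·(S₀ − S) = 0.2845 × 410.3 = 116.8 kg VSS/d.
R_O = Q·ΔS − 1.42 P_X = 410.3 − 165.8 = 244.5 kg O₂/d.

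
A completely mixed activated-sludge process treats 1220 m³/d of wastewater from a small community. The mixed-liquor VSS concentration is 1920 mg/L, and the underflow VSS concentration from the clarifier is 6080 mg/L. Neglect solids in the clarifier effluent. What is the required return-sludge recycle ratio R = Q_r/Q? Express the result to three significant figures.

Solids balance on the clarifier gives (1+R)X = R·X_r, so R = X/(X_r − X) = 1920 / (6080 − 1920) = 0.4615.

R ≈ 0.462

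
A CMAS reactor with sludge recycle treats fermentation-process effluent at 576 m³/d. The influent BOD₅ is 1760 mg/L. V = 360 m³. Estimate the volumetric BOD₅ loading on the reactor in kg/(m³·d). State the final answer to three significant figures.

Volumetric loading L_v = Q·S₀ / V = 576 × 1760 g/m³ / 360.0 m³ = 2816 g/(m³·d) = 2.816 kg BOD₅/(m³·d).

L_v ≈ 2.82 kg BOD₅/(m³·d)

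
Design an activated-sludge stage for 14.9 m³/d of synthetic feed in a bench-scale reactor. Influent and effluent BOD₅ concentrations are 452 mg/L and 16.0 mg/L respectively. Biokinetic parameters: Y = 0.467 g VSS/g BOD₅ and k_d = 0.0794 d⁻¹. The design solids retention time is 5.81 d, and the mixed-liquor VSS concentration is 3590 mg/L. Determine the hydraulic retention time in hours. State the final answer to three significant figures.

From the SRT design equation V = Y Q (S₀−S) θ_c / [X (1 + k_d θ_c)] = 0.467 × 14.9 × (452 − 16.0) × 5.81 / [3590 × (1 + 0.0794 × 5.81)] = 1.76×10^4 / 5246 = 3.360 m³.
HRT = V/Q = 3.360 m³ / 14.9 m³·d⁻¹ = 0.2255 d × 24 = 5.412 h.

τ ≈ 5.41 h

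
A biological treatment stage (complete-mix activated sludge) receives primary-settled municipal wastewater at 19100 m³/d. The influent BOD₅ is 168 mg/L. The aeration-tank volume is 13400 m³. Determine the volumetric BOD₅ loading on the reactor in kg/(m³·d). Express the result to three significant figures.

L_v ≈ 0.239 kg BOD₅/(m³·d)

Volumetric loading L_v = Q·S₀ / V = 19100 × 168 g/m³ / 13400 m³ = 239.5 g/(m³·d) = 0.2395 kg BOD₅/(m³·d).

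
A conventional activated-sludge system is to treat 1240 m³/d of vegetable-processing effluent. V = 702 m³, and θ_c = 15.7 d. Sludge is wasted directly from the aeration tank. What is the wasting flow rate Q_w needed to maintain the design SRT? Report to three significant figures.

With mixed-liquor wasting, θ_c = V/Q_w, so Q_w = V/θ_c = 702.0/15.7 = 44.71 m³/d.

Q_w ≈ 44.7 m³/d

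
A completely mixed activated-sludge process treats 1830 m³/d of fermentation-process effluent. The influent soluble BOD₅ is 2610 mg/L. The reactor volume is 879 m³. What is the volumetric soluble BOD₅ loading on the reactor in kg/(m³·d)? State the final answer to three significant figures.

L_v ≈ 5.43 kg soluble BOD₅/(m³·d)

Applied soluble BOD₅ load per unit volume = Q·S₀/V = (1830 × 2610/1000)/879.0 = 5.434 kg soluble BOD₅·m⁻³·d⁻¹.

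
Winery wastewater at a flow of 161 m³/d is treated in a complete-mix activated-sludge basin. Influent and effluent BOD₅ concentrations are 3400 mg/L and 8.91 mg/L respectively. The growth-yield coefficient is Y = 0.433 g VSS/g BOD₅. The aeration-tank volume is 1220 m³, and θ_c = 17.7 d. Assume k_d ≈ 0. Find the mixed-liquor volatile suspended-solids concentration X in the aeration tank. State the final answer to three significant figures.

X ≈ 3430 mg/L

From V·X = Y·Q·(S₀ − S)·θ_c (decay neglected): X = 0.433 × 161 × (3400 − 8.91) × 17.7 / 1220 = 3430 mg/L.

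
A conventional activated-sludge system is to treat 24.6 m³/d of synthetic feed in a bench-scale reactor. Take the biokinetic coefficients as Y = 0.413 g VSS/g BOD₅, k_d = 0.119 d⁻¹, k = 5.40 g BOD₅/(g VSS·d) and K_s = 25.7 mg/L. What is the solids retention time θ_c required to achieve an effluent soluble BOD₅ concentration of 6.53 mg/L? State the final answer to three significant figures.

θ_c ≈ 3.00 d

From 1/θ_c = Y·k·S/(K_s + S) − k_d: Y·k·S/(K_s+S) = 0.413 × 5.40 × 6.53 / (25.7 + 6.53) = 0.4519 d⁻¹.
Then 1/θ_c = μ − k_d = 0.4519 − 0.119 = 0.3329 d⁻¹, giving θ_c = 3.004 d.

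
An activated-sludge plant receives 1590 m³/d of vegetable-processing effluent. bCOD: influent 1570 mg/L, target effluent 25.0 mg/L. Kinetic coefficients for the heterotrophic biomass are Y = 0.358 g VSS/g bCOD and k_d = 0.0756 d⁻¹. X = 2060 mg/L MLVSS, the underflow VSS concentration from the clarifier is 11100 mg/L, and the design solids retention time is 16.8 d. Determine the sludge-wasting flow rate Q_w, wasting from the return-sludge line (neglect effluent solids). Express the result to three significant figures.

Steady-state biomass mass balance: V·X·(1 + k_d·θ_c) = Y·Q·(S₀ − S)·θ_c, so V = 0.358 × 1590 × (1570 − 25.0) × 16.8 / [2060 × (1 + 0.0756 × 16.8)] = 1.48×10^7 / 4676 = 3159 m³.
θ_c = V·X/(Q_w·X_r) when wasting from the recycle, so Q_w = V·X/(θ_c·X_r) = 3159 × 2060 / (16.8 × 11100) = 34.90 m³/d.

Q_w ≈ 34.9 m³/d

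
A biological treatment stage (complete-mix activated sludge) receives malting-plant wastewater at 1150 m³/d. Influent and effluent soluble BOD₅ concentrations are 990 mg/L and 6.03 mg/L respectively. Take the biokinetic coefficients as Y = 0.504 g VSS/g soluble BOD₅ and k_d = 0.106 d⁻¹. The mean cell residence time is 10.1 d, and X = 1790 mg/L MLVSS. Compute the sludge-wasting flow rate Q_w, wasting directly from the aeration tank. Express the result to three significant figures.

Q_w ≈ 154 m³/d

Steady-state biomass mass balance: V·X·(1 + k_d·θ_c) = Y·Q·(S₀ − S)·θ_c, so V = 0.504 × 1150 × (990 − 6.03) × 10.1 / [1790 × (1 + 0.106 × 10.1)] = 5.76×10^6 / 3706 = 1554 m³.
Wasting from the aeration tank: Q_w = V / θ_c = 1554 / 10.1 = 153.9 m³/d.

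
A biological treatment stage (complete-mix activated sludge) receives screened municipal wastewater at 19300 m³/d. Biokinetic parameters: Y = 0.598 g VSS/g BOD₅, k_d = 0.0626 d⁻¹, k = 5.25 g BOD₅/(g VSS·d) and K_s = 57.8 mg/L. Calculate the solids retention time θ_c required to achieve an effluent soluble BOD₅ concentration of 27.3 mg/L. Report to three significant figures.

θ_c ≈ 1.06 d

At the target effluent, Y k S/(K_s+S) = 0.598×5.25×27.3/85.10 = 1.007 d⁻¹.
1/θ_c = 1.007 − 0.0626 = 0.9445 d⁻¹, so θ_c = 1.059 d.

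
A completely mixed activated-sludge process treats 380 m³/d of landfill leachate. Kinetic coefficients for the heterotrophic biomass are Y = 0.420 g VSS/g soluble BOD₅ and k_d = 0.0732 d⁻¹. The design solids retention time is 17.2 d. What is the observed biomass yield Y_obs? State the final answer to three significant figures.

Y_obs ≈ 0.186 g VSS/g soluble BOD₅

Y_obs = Y / (1 + k_d θ_c) = 0.420 / (1 + 0.0732 × 17.2) = 0.420 / 2.259 = 0.1859.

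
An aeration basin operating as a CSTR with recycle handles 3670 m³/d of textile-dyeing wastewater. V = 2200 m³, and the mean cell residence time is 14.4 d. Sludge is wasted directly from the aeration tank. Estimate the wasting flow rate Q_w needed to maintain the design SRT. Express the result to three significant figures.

Q_w ≈ 153 m³/d

Wasting from the aeration tank: Q_w = V / θ_c = 2200 / 14.4 = 152.8 m³/d.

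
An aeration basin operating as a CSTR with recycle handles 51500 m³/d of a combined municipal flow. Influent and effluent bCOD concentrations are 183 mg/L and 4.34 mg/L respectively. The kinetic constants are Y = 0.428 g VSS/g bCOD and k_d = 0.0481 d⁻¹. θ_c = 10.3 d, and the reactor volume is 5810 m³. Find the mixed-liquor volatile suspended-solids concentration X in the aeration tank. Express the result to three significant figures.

X ≈ 4670 mg/L

From V·X·(1 + k_d·θ_c) = Y·Q·(S₀ − S)·θ_c: X = 0.428 × 51500 × (183 − 4.34) × 10.3 / [5810 × (1 + 0.0481 × 10.3)] = 4668 mg/L.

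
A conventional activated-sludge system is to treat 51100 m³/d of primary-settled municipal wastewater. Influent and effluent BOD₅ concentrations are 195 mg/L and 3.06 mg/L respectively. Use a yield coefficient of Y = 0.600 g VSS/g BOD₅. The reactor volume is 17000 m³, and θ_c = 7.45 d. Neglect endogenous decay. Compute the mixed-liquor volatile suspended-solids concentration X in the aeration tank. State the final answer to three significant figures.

X ≈ 2580 mg/L

Without decay, X = Y Q (S₀−S) θ_c / V = 0.600 × 51100 × (195 − 3.06) × 7.45 / 17000 = 2579 mg/L.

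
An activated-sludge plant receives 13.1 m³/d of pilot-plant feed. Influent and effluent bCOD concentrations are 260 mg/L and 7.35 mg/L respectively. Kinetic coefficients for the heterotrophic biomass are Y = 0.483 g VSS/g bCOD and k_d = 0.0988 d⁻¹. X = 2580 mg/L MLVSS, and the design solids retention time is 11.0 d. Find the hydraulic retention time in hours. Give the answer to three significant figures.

τ ≈ 5.98 h

Steady-state biomass mass balance: V·X·(1 + k_d·θ_c) = Y·Q·(S₀ − S)·θ_c, so V = 0.483 × 13.1 × (260 − 7.35) × 11.0 / [2580 × (1 + 0.0988 × 11.0)] = 1.76×10^4 / 5384 = 3.266 m³.
Hydraulic retention time τ = V/Q = 3.266 / 13.1 = 0.2493 d = 5.984 h.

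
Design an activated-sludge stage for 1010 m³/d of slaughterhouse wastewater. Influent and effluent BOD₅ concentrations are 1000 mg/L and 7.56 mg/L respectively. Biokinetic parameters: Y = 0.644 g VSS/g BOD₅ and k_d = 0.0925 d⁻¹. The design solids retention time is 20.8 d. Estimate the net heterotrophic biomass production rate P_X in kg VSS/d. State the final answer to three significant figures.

P_X ≈ 221 kg VSS/d

Observed yield with endogenous decay: Y_obs = Y / (1 + k_d·θ_c) = 0.644 / (1 + 0.0925 × 20.8) = 0.644 / 2.924 = 0.2202 g VSS/g BOD₅.
ΔS = 1000 − 7.56 = 992.4 mg/L, so the substrate removal rate is 1010 × 992.4/1000 = 1002 kg BOD₅/d.
P_X = Y_obs · Q(S₀ − S) = 0.2202 × 1002 = 220.8 kg VSS/d.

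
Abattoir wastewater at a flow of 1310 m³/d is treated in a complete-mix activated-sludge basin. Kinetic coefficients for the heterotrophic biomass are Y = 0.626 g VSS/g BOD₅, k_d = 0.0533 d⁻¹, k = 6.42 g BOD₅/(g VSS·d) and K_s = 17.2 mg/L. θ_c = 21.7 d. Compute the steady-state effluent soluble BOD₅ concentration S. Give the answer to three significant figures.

From the Monod/SRT balance for a CMAS, S = K_s·(1+k_d θ_c)/[θ_c·(Y k − k_d) − 1] = 17.2 × (1 + 0.0533 × 21.7) / [21.7 × (0.626 × 6.42 − 0.0533) − 1] = 37.09 / 85.05 = 0.4361 mg/L.

S ≈ 0.436 mg/L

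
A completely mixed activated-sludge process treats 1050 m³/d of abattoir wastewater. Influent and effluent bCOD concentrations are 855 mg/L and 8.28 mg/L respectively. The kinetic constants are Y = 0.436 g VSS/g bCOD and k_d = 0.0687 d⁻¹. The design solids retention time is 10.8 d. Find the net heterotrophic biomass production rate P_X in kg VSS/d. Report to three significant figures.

The observed yield is Y_obs = Y/(1 + k_d·θ_c) = 0.436 / (1 + 0.0687 × 10.8) = 0.436 / 1.742 = 0.2503 g VSS per g bCOD removed.
Substrate removed = Q·(S₀ − S) = 1050 m³/d × (855 − 8.28) g/m³ = 8.89×10^5 g/d = 889.1 kg/d.
P_X = Y_obs · Q(S₀ − S) = 0.2503 × 889.1 = 222.5 kg VSS/d.

P_X ≈ 223 kg VSS/d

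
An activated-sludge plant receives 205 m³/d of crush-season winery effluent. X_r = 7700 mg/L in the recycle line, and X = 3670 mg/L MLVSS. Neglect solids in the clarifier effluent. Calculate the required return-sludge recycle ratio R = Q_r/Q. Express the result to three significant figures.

Solids balance on the clarifier gives (1+R)X = R·X_r, so R = X/(X_r − X) = 3670 / (7700 − 3670) = 0.9107.

R ≈ 0.911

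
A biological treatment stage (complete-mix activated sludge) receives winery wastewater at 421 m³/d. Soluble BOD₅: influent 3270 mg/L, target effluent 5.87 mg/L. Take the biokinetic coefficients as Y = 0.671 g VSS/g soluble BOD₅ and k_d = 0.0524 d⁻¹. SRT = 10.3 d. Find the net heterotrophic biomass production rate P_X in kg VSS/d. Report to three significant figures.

P_X ≈ 599 kg VSS/d

Correct the yield for decay: Y_obs = Y/(1 + k_d θ_c) = 0.671 / (1 + 0.0524 × 10.3) = 0.671 / 1.540 = 0.4358.
Mass of soluble BOD₅ removed per day: Q(S₀ − S) = 421 × 3264 g/m³ = 1374 kg/d.
Biomass produced: P_X = Y_obs·Q·ΔS = 0.4358 × 1374 ≈ 598.9 kg VSS/d.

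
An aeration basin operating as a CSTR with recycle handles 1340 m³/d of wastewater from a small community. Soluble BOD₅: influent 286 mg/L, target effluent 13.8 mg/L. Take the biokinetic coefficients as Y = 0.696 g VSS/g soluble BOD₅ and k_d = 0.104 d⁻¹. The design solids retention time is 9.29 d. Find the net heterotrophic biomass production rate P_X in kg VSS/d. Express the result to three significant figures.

Observed yield with endogenous decay: Y_obs = Y / (1 + k_d·θ_c) = 0.696 / (1 + 0.104 × 9.29) = 0.696 / 1.966 = 0.3540 g VSS/g soluble BOD₅.
ΔS = 286 − 13.8 = 272.2 mg/L, so the substrate removal rate is 1340 × 272.2/1000 = 364.7 kg soluble BOD₅/d.
Net biomass production P_X = Y_obs × Q·(S₀ − S) = 0.3540 × 364.7 = 129.1 kg VSS/d.

P_X ≈ 129 kg VSS/d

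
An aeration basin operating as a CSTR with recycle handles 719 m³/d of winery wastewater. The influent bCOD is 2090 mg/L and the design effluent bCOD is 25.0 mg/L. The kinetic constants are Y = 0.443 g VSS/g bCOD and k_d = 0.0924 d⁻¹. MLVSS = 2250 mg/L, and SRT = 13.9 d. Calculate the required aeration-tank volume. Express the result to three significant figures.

V ≈ 1780 m³

Rearranging the biomass balance for a CMAS with decay, V = Y·Q·ΔS·θ_c / [X·(1+k_d θ_c)] = 0.443 × 719 × (2090 − 25.0) × 13.9 / [2250 × (1 + 0.0924 × 13.9)] = 9.14×10^6 / 5140 = 1779 m³.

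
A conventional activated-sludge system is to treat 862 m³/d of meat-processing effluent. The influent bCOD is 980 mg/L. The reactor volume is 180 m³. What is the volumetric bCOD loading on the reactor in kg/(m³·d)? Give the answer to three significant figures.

L_v ≈ 4.69 kg bCOD/(m³·d)

Volumetric loading L_v = Q·S₀ / V = 862 × 980 g/m³ / 180.0 m³ = 4693 g/(m³·d) = 4.693 kg bCOD/(m³·d).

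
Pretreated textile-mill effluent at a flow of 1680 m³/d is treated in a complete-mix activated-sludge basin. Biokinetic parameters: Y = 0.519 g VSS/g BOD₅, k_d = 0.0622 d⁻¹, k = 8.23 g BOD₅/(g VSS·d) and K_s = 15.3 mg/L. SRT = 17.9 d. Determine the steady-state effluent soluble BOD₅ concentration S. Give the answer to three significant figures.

From the Monod/SRT balance for a CMAS, S = K_s·(1+k_d θ_c)/[θ_c·(Y k − k_d) − 1] = 15.3 × (1 + 0.0622 × 17.9) / [17.9 × (0.519 × 8.23 − 0.0622) − 1] = 32.33 / 74.34 = 0.4349 mg/L.

S ≈ 0.435 mg/L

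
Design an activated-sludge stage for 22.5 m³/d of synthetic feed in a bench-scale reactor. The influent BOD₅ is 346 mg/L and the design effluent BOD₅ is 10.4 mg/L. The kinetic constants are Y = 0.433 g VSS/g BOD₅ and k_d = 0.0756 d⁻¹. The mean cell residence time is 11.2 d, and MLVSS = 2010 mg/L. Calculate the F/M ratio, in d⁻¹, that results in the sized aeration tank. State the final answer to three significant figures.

F/M ≈ 0.393 d⁻¹

From the SRT design equation V = Y Q (S₀−S) θ_c / [X (1 + k_d θ_c)] = 0.433 × 22.5 × (346 − 10.4) × 11.2 / [2010 × (1 + 0.0756 × 11.2)] = 3.66×10^4 / 3712 = 9.865 m³.
F/M = Q·S₀ / (V·X) = 22.5 × 346 / (9.865 × 2010) = 0.3926 g BOD₅·(g VSS·d)⁻¹.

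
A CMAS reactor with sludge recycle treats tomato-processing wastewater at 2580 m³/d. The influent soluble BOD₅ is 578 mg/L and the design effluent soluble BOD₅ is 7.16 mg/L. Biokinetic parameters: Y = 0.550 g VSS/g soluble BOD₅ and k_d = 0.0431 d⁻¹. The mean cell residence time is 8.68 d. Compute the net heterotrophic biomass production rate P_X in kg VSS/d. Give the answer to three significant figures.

Correct the yield for decay: Y_obs = Y/(1 + k_d θ_c) = 0.550 / (1 + 0.0431 × 8.68) = 0.550 / 1.374 = 0.4003.
ΔS = 578 − 7.16 = 570.8 mg/L, so the substrate removal rate is 2580 × 570.8/1000 = 1473 kg soluble BOD₅/d.
Net biomass production P_X = Y_obs × Q·(S₀ − S) = 0.4003 × 1473 = 589.5 kg VSS/d.

P_X ≈ 589 kg VSS/d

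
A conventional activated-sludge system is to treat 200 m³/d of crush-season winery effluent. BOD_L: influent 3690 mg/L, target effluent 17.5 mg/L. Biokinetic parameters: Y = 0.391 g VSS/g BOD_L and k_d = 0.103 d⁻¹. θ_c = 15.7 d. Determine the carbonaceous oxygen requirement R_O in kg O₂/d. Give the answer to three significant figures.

Observed yield with endogenous decay: Y_obs = Y / (1 + k_d·θ_c) = 0.391 / (1 + 0.103 × 15.7) = 0.391 / 2.617 = 0.1494 g VSS/g BOD_L.
Q·(S₀ − S) = 200 × (3690 − 17.5) × 10⁻³ = 734.5 kg/d removed.
Net sludge production P_X = 0.1494 × 734.5 = 109.7 kg VSS/d.
R_O = Q·(S₀ − S) − 1.42·P_X = 734.5 − 1.42 × 109.7 = 578.7 kg O₂/d.

R_O ≈ 579 kg O₂/d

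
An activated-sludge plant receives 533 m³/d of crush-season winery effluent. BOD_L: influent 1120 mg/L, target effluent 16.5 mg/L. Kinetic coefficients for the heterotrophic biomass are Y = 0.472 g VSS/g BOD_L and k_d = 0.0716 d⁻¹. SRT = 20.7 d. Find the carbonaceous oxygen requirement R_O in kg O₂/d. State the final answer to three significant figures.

Observed yield with endogenous decay: Y_obs = Y / (1 + k_d·θ_c) = 0.472 / (1 + 0.0716 × 20.7) = 0.472 / 2.482 = 0.1902 g VSS/g BOD_L.
Mass of BOD_L removed per day: Q(S₀ − S) = 533 × 1104 g/m³ = 588.2 kg/d.
Net sludge production P_X = 0.1902 × 588.2 = 111.8 kg VSS/d.
R_O = Q·ΔS − 1.42 P_X = 588.2 − 158.8 = 429.3 kg O₂/d.

R_O ≈ 429 kg O₂/d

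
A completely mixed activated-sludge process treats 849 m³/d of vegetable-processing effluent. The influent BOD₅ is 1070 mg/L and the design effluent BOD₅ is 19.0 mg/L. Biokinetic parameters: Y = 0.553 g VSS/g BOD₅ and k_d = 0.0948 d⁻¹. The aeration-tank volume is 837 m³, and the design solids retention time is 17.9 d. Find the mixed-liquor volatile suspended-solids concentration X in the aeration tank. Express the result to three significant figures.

From V·X·(1 + k_d·θ_c) = Y·Q·(S₀ − S)·θ_c: X = 0.553 × 849 × (1070 − 19.0) × 17.9 / [837 × (1 + 0.0948 × 17.9)] = 3913 mg/L.

X ≈ 3910 mg/L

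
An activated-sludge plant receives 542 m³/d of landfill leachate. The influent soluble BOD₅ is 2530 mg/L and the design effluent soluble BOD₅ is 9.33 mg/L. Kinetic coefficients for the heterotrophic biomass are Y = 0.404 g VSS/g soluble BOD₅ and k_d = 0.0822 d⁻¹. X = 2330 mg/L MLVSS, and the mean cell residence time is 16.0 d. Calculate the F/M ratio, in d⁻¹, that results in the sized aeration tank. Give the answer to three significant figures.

F/M ≈ 0.359 d⁻¹

From the SRT design equation V = Y Q (S₀−S) θ_c / [X (1 + k_d θ_c)] = 0.404 × 542 × (2530 − 9.33) × 16.0 / [2330 × (1 + 0.0822 × 16.0)] = 8.83×10^6 / 5394 = 1637 m³.
F/M = Q·S₀ / (V·X) = 542 × 2530 / (1637 × 2330) = 0.3595 g soluble BOD₅·(g VSS·d)⁻¹.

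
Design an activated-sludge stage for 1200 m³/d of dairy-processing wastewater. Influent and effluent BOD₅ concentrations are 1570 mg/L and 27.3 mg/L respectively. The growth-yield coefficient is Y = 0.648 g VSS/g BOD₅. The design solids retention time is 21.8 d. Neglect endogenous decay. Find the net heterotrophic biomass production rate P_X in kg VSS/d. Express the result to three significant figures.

P_X ≈ 1200 kg VSS/d

Since k_d ≈ 0, Y_obs = Y = 0.648 g VSS/g BOD₅.
Substrate removed = Q·(S₀ − S) = 1200 m³/d × (1570 − 27.3) g/m³ = 1.85×10^6 g/d = 1851 kg/d.
Biomass produced: P_X = Y_obs·Q·ΔS = 0.6480 × 1851 ≈ 1200 kg VSS/d.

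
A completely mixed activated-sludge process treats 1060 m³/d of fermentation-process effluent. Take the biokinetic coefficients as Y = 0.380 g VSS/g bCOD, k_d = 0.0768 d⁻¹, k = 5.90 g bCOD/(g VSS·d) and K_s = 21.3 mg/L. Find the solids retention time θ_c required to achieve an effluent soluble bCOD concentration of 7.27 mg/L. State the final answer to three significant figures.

θ_c ≈ 2.03 d

Specific growth rate at S = 7.27 mg/L: μ = YkS/(K_s+S) = 0.380·5.90·7.27/(21.3+7.27) = 0.5705 d⁻¹.
1/θ_c = 0.5705 − 0.0768 = 0.4937 d⁻¹, so θ_c = 2.025 d.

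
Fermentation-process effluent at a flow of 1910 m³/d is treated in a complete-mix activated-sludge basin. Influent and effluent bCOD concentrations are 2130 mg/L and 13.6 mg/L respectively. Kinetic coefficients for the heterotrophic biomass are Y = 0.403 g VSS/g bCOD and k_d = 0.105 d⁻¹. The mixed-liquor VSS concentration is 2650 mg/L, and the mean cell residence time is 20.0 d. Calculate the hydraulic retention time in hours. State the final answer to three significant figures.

Rearranging the biomass balance for a CMAS with decay, V = Y·Q·ΔS·θ_c / [X·(1+k_d θ_c)] = 0.403 × 1910 × (2130 − 13.6) × 20.0 / [2650 × (1 + 0.105 × 20.0)] = 3.26×10^7 / 8215 = 3966 m³.
HRT = V/Q = 3966 m³ / 1910 m³·d⁻¹ = 2.076 d × 24 = 49.84 h.

τ ≈ 49.8 h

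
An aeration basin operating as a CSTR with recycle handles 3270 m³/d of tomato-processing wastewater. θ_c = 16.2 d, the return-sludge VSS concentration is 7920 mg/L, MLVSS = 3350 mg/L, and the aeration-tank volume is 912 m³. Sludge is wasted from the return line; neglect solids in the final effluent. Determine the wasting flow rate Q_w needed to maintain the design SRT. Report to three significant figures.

Q_w ≈ 23.8 m³/d

Wasting from the return line (neglecting effluent solids): Q_w = V·X / (θ_c·X_r) = 912.0 × 3350 / (16.2 × 7920) = 23.81 m³/d.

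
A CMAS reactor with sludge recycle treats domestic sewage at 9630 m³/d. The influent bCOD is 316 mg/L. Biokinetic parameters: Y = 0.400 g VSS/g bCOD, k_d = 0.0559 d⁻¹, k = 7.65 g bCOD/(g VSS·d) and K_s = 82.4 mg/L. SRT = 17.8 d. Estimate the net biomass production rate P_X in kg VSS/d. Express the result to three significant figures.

P_X ≈ 604 kg VSS/d

For a completely mixed reactor with recycle the Lawrence–McCarty relation gives S = K_s·(1 + k_d·θ_c) / [θ_c·(Y·k − k_d) − 1] = 82.4 × (1 + 0.0559 × 17.8) / [17.8 × (0.400 × 7.65 − 0.0559) − 1] = 164.4 / 52.47 = 3.133 mg/L.
Correct the yield for decay: Y_obs = Y/(1 + k_d θ_c) = 0.400 / (1 + 0.0559 × 17.8) = 0.400 / 1.995 = 0.2005.
Mass of bCOD removed per day: Q(S₀ − S) = 9630 × 312.9 g/m³ = 3013 kg/d.
So the net sludge growth is P_X = 0.2005 × 3013 = 604.1 kg VSS/d.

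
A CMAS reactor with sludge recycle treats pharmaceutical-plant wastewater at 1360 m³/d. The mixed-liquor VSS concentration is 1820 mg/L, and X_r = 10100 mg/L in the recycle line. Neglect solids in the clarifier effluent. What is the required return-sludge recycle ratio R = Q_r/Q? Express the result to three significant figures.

Mass balance around the secondary clarifier (neglecting effluent solids): R = X / (X_r − X) = 1820 / (10100 − 1820) = 0.2198.

R ≈ 0.220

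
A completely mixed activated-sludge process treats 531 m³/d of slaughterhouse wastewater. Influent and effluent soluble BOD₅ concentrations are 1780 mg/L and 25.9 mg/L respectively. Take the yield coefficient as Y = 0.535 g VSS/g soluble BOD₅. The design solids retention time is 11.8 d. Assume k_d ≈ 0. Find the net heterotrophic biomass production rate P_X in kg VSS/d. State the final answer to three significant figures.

P_X ≈ 498 kg VSS/d

Since k_d ≈ 0, Y_obs = Y = 0.535 g VSS/g soluble BOD₅.
Substrate removed = Q·(S₀ − S) = 531 m³/d × (1780 − 25.9) g/m³ = 9.31×10^5 g/d = 931.4 kg/d.
P_X = Y_obs · Q(S₀ − S) = 0.5350 × 931.4 = 498.3 kg VSS/d.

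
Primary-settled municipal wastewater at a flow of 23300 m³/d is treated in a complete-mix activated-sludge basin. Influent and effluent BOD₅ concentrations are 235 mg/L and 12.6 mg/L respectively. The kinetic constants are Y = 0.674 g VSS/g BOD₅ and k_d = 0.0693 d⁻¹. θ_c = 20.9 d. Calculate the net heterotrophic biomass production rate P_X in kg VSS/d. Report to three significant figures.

P_X ≈ 1430 kg VSS/d

The observed yield is Y_obs = Y/(1 + k_d·θ_c) = 0.674 / (1 + 0.0693 × 20.9) = 0.674 / 2.448 = 0.2753 g VSS per g BOD₅ removed.
Substrate removed = Q·(S₀ − S) = 23300 m³/d × (235 − 12.6) g/m³ = 5.18×10^6 g/d = 5182 kg/d.
So the net sludge growth is P_X = 0.2753 × 5182 = 1427 kg VSS/d.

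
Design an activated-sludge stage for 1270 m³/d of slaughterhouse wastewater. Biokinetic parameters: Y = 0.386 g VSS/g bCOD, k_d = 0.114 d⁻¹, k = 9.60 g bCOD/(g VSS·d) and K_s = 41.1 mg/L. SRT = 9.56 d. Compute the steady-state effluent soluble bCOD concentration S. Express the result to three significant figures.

For a completely mixed reactor with recycle the Lawrence–McCarty relation gives S = K_s·(1 + k_d·θ_c) / [θ_c·(Y·k − k_d) − 1] = 41.1 × (1 + 0.114 × 9.56) / [9.56 × (0.386 × 9.60 − 0.114) − 1] = 85.89 / 33.34 = 2.577 mg/L.

S ≈ 2.58 mg/L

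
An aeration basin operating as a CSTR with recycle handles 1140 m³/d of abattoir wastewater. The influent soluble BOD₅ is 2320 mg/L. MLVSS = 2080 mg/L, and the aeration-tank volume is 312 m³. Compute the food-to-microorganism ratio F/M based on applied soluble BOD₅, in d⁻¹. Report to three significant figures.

F/M ≈ 4.08 d⁻¹

F/M = applied load / biomass = Q·S₀/(V·X) = 1140 × 2320 / (312.0 × 2080) = 4.075 d⁻¹.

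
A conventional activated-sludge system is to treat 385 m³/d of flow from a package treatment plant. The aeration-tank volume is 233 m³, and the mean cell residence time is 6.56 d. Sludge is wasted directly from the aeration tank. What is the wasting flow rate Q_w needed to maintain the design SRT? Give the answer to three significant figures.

Q_w ≈ 35.5 m³/d

With mixed-liquor wasting, θ_c = V/Q_w, so Q_w = V/θ_c = 233.0/6.56 = 35.52 m³/d.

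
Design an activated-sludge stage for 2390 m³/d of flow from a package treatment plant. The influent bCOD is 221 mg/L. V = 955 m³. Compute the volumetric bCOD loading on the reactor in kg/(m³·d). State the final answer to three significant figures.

L_v ≈ 0.553 kg bCOD/(m³·d)

Applied bCOD load per unit volume = Q·S₀/V = (2390 × 221/1000)/955.0 = 0.5531 kg bCOD·m⁻³·d⁻¹.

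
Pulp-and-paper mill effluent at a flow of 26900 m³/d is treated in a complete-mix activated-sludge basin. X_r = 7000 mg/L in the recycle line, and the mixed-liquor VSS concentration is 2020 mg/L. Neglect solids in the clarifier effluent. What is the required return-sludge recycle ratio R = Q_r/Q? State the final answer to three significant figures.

R ≈ 0.406

Mass balance around the secondary clarifier (neglecting effluent solids): R = X / (X_r − X) = 2020 / (7000 − 2020) = 0.4056.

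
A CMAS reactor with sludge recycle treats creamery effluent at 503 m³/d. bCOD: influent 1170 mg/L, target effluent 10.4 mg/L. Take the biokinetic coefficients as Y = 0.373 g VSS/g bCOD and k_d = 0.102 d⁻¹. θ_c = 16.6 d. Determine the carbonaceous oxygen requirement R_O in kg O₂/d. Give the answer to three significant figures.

R_O ≈ 469 kg O₂/d

The observed yield is Y_obs = Y/(1 + k_d·θ_c) = 0.373 / (1 + 0.102 × 16.6) = 0.373 / 2.693 = 0.1385 g VSS per g bCOD removed.
Q·(S₀ − S) = 503 × (1170 − 10.4) × 10⁻³ = 583.3 kg/d removed.
Net sludge production P_X = 0.1385 × 583.3 = 80.78 kg VSS/d.
R_O = Q·(S₀ − S) − 1.42·P_X = 583.3 − 1.42 × 80.78 = 468.6 kg O₂/d.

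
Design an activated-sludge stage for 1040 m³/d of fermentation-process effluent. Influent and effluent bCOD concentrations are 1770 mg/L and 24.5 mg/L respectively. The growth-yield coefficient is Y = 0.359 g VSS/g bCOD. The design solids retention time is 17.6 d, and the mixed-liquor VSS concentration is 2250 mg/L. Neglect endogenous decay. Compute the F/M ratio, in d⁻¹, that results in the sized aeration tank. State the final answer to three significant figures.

With k_d = 0 the design equation reduces to V = Y Q (S₀−S) θ_c / X = 0.359 × 1040 × (1770 − 24.5) × 17.6 / 2250 = 5098 m³.
Food-to-microorganism ratio F/M = Q S₀ / (V X) = 1040 × 1770 / (5098 × 2250) = 0.1605 d⁻¹.

F/M ≈ 0.160 d⁻¹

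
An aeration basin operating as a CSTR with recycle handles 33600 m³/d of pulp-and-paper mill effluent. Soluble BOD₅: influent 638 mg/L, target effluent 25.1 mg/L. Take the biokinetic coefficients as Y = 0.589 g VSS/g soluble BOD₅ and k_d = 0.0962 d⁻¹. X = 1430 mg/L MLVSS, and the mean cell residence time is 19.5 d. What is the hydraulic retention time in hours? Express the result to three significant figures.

τ ≈ 41.1 h

From the SRT design equation V = Y Q (S₀−S) θ_c / [X (1 + k_d θ_c)] = 0.589 × 33600 × (638 − 25.1) × 19.5 / [1430 × (1 + 0.0962 × 19.5)] = 2.37×10^8 / 4113 = 57513 m³.
HRT = V/Q = 57513 m³ / 33600 m³·d⁻¹ = 1.712 d × 24 = 41.08 h.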